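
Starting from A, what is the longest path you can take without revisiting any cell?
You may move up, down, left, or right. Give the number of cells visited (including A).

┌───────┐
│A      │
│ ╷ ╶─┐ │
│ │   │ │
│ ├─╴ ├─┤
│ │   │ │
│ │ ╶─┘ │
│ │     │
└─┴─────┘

Finding longest simple path using DFS:
Start: (0, 0)
Longest path visits 10 cells
Path: A → right → down → right → down → left → down → right → right → up

Solution:

┌───────┐
│A ↓    │
│ ╷ ╶─┐ │
│ │↳ ↓│ │
│ ├─╴ ├─┤
│ │↓ ↲│B│
│ │ ╶─┘ │
│ │↳ → ↑│
└─┴─────┘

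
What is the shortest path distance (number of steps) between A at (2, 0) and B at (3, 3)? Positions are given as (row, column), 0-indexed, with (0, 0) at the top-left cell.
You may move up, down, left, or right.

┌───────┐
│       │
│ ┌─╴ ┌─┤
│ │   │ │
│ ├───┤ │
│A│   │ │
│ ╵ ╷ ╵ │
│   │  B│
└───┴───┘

Finding path from (2, 0) to (3, 3):
Path: (2,0) → (3,0) → (3,1) → (2,1) → (2,2) → (3,2) → (3,3)
Distance: 6 steps

Solution:

┌───────┐
│       │
│ ┌─╴ ┌─┤
│ │   │ │
│ ├───┤ │
│A│↱ ↓│ │
│ ╵ ╷ ╵ │
│↳ ↑│↳ B│
└───┴───┘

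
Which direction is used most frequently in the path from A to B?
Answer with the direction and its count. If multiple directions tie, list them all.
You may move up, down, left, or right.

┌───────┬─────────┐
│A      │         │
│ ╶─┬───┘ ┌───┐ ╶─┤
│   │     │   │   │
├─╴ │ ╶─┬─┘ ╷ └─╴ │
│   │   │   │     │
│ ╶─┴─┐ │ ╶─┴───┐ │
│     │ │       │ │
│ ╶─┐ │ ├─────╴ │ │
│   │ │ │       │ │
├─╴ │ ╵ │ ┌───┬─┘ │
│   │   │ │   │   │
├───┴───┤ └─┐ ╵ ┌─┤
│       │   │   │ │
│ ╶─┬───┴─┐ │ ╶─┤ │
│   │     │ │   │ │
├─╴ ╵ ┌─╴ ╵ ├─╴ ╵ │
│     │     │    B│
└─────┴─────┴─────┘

Directions: down, right, down, left, down, right, right, down, down, right, up, up, up, left, up, right, right, up, right, right, right, down, right, down, down, down, down, left, down, left, down, right, down, right
Counts: {'down': 13, 'right': 12, 'left': 4, 'up': 5}
Most common: down (13 times)

Solution:

┌───────┬─────────┐
│A      │↱ → → ↓  │
│ ╶─┬───┘ ┌───┐ ╶─┤
│↳ ↓│↱ → ↑│   │↳ ↓│
├─╴ │ ╶─┬─┘ ╷ └─╴ │
│↓ ↲│↑ ↰│   │    ↓│
│ ╶─┴─┐ │ ╶─┴───┐ │
│↳ → ↓│↑│       │↓│
│ ╶─┐ │ ├─────╴ │ │
│   │↓│↑│       │↓│
├─╴ │ ╵ │ ┌───┬─┘ │
│   │↳ ↑│ │   │↓ ↲│
├───┴───┤ └─┐ ╵ ┌─┤
│       │   │↓ ↲│ │
│ ╶─┬───┴─┐ │ ╶─┤ │
│   │     │ │↳ ↓│ │
├─╴ ╵ ┌─╴ ╵ ├─╴ ╵ │
│     │     │  ↳ B│
└─────┴─────┴─────┘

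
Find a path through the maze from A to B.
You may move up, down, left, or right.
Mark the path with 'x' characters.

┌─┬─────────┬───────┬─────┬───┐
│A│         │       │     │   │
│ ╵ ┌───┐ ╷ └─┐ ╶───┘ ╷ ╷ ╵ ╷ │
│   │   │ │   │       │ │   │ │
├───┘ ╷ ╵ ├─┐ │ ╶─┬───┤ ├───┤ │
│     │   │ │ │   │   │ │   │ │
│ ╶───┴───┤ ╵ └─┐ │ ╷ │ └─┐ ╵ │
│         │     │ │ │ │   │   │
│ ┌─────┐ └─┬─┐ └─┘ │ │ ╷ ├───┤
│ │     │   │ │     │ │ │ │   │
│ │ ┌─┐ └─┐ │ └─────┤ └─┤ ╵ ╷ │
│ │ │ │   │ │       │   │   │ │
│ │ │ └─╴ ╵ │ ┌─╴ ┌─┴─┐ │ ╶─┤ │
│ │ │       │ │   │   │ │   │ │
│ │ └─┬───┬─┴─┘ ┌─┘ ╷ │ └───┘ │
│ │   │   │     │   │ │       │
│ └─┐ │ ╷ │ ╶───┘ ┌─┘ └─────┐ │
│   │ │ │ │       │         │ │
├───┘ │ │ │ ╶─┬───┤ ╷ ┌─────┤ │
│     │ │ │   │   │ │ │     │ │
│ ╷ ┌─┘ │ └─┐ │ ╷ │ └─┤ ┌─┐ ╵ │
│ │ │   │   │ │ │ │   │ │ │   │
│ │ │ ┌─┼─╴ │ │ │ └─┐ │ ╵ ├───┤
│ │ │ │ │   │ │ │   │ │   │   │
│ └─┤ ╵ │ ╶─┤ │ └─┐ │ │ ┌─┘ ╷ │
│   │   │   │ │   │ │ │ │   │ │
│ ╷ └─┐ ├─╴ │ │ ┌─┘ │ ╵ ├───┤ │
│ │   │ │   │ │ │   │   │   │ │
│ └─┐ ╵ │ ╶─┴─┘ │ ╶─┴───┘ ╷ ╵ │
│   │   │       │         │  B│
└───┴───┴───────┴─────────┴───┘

Finding the shortest path through the maze:
Path length: 90 steps
Directions: down → right → up → right → right → right → down → down → left → up → left → down → left → left → down → right → right → right → right → down → right → down → down → left → up → left → up → left → left → down → down → down → right → down → down → left → left → down → down → down → right → down → right → down → right → up → up → left → up → up → right → up → up → up → right → down → down → down → right → down → left → down → right → down → left → down → right → right → right → up → up → up → up → up → right → down → down → right → down → down → left → down → right → right → right → right → up → right → down → right

Solution:

┌─┬─────────┬───────┬─────┬───┐
│A│x x x x  │       │     │   │
│ ╵ ┌───┐ ╷ └─┐ ╶───┘ ╷ ╷ ╵ ╷ │
│x x│x x│x│   │       │ │   │ │
├───┘ ╷ ╵ ├─┐ │ ╶─┬───┤ ├───┤ │
│x x x│x x│ │ │   │   │ │   │ │
│ ╶───┴───┤ ╵ └─┐ │ ╷ │ └─┐ ╵ │
│x x x x x│     │ │ │ │   │   │
│ ┌─────┐ └─┬─┐ └─┘ │ │ ╷ ├───┤
│ │x x x│x x│ │     │ │ │ │   │
│ │ ┌─┐ └─┐ │ └─────┤ └─┤ ╵ ╷ │
│ │x│ │x x│x│       │   │   │ │
│ │ │ └─╴ ╵ │ ┌─╴ ┌─┴─┐ │ ╶─┤ │
│ │x│    x x│ │   │   │ │   │ │
│ │ └─┬───┬─┴─┘ ┌─┘ ╷ │ └───┘ │
│ │x x│x x│     │   │ │       │
│ └─┐ │ ╷ │ ╶───┘ ┌─┘ └─────┐ │
│   │x│x│x│       │         │ │
├───┘ │ │ │ ╶─┬───┤ ╷ ┌─────┤ │
│x x x│x│x│   │x x│ │ │     │ │
│ ╷ ┌─┘ │ └─┐ │ ╷ │ └─┤ ┌─┐ ╵ │
│x│ │x x│x x│ │x│x│   │ │ │   │
│ │ │ ┌─┼─╴ │ │ │ └─┐ │ ╵ ├───┤
│x│ │x│ │x x│ │x│x x│ │   │   │
│ └─┤ ╵ │ ╶─┤ │ └─┐ │ │ ┌─┘ ╷ │
│x x│x x│x x│ │x  │x│ │ │   │ │
│ ╷ └─┐ ├─╴ │ │ ┌─┘ │ ╵ ├───┤ │
│ │x x│x│x x│ │x│x x│   │x x│ │
│ └─┐ ╵ │ ╶─┴─┘ │ ╶─┴───┘ ╷ ╵ │
│   │x x│x x x x│x x x x x│x B│
└───┴───┴───────┴─────────┴───┘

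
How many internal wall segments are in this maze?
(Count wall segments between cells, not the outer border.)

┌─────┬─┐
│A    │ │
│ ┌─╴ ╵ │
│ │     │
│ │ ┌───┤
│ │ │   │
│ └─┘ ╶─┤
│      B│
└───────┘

Counting internal wall segments:
Total internal walls: 9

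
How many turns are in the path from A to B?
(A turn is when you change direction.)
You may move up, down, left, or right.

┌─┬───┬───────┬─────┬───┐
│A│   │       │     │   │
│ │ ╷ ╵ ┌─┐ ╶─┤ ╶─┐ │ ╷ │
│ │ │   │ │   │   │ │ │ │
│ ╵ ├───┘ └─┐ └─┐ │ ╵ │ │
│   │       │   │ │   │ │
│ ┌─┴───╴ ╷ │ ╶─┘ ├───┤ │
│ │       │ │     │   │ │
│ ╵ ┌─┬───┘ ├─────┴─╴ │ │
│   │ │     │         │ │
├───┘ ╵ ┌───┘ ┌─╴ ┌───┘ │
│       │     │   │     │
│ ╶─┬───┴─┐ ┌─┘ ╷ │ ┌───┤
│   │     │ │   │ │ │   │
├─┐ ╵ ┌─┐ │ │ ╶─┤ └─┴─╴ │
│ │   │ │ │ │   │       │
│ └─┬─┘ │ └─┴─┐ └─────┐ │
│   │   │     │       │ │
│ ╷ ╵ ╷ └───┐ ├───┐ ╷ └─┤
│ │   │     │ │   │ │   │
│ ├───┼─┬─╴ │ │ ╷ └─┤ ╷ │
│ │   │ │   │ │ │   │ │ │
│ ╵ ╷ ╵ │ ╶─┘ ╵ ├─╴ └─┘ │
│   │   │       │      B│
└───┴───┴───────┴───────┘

Directions: down, down, down, down, right, up, right, right, right, up, right, down, down, left, left, down, left, left, left, down, right, down, right, up, right, right, down, down, right, right, down, down, down, right, up, up, right, down, right, down, right, right
Number of turns: 25

Solution:

┌─┬───┬───────┬─────┬───┐
│A│   │       │     │   │
│ │ ╷ ╵ ┌─┐ ╶─┤ ╶─┐ │ ╷ │
│↓│ │   │ │   │   │ │ │ │
│ ╵ ├───┘ └─┐ └─┐ │ ╵ │ │
│↓  │    ↱ ↓│   │ │   │ │
│ ┌─┴───╴ ╷ │ ╶─┘ ├───┤ │
│↓│↱ → → ↑│↓│     │   │ │
│ ╵ ┌─┬───┘ ├─────┴─╴ │ │
│↳ ↑│ │↓ ← ↲│         │ │
├───┘ ╵ ┌───┘ ┌─╴ ┌───┘ │
│↓ ← ← ↲│     │   │     │
│ ╶─┬───┴─┐ ┌─┘ ╷ │ ┌───┤
│↳ ↓│↱ → ↓│ │   │ │ │   │
├─┐ ╵ ┌─┐ │ │ ╶─┤ └─┴─╴ │
│ │↳ ↑│ │↓│ │   │       │
│ └─┬─┘ │ └─┴─┐ └─────┐ │
│   │   │↳ → ↓│       │ │
│ ╷ ╵ ╷ └───┐ ├───┐ ╷ └─┤
│ │   │     │↓│↱ ↓│ │   │
│ ├───┼─┬─╴ │ │ ╷ └─┤ ╷ │
│ │   │ │   │↓│↑│↳ ↓│ │ │
│ ╵ ╷ ╵ │ ╶─┘ ╵ ├─╴ └─┘ │
│   │   │    ↳ ↑│  ↳ → B│
└───┴───┴───────┴───────┘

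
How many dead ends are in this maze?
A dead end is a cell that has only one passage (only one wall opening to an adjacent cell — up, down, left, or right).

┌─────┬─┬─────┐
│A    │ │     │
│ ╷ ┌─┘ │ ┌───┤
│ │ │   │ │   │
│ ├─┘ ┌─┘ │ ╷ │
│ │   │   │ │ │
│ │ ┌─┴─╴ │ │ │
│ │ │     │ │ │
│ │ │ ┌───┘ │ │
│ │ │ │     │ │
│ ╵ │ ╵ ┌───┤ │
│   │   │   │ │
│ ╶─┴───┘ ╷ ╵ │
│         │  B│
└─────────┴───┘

Checking each cell for number of passages:

Dead ends found at positions:
  (0, 2)
  (0, 3)
  (0, 6)
  (1, 1)
  (2, 3)
Total dead ends: 5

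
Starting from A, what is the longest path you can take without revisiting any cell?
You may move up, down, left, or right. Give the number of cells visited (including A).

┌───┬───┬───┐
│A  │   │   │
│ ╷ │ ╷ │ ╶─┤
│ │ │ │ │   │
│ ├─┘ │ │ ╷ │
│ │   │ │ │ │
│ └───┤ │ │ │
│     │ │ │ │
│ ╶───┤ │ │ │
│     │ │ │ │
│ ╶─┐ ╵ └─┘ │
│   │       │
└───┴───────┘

Finding longest simple path using DFS:
Start: (0, 0)
Longest path visits 19 cells
Path: A → down → down → down → down → right → right → down → right → right → right → up → up → up → up → left → down → down → down

Solution:

┌───┬───┬───┐
│A  │   │   │
│ ╷ │ ╷ │ ╶─┤
│↓│ │ │ │↓ ↰│
│ ├─┘ │ │ ╷ │
│↓│   │ │↓│↑│
│ └───┤ │ │ │
│↓    │ │↓│↑│
│ ╶───┤ │ │ │
│↳ → ↓│ │B│↑│
│ ╶─┐ ╵ └─┘ │
│   │↳ → → ↑│
└───┴───────┘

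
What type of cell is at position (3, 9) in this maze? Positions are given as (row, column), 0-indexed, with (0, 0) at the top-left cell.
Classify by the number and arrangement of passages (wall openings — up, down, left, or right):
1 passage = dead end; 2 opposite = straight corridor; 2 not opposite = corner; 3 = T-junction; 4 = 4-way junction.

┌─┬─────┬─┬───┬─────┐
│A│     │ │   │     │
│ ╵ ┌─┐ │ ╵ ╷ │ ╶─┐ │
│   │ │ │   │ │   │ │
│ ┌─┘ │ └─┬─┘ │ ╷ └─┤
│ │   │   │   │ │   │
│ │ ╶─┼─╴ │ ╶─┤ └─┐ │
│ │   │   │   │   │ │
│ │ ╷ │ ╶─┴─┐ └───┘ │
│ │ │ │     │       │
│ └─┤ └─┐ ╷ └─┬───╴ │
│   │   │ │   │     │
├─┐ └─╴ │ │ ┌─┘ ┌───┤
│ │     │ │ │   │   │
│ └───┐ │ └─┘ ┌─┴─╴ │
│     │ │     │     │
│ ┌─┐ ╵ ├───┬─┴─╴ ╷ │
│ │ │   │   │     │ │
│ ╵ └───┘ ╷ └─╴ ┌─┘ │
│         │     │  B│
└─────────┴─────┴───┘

Checking cell at (3, 9):
Number of passages: 2
Cell type: straight corridor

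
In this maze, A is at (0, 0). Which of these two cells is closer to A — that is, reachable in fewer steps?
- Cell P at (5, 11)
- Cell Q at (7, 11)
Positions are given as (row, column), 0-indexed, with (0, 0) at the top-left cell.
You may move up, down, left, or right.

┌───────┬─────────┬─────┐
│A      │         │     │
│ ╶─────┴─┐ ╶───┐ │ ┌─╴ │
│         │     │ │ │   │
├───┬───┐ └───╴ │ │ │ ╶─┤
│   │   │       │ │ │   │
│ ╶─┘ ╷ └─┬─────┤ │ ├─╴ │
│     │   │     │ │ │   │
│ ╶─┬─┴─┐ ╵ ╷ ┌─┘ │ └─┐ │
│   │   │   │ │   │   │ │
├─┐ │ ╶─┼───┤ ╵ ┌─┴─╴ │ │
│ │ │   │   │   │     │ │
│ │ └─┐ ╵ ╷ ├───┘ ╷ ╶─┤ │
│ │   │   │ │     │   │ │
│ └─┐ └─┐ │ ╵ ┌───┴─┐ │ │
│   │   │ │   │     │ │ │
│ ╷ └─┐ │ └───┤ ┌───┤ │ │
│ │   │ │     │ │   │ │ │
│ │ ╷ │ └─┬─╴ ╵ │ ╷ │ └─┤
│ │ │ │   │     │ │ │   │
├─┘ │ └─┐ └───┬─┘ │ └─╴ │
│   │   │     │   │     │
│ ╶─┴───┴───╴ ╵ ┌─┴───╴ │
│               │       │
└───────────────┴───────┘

Shortest path A → P at (5, 11): 82 steps
Shortest path A → Q at (7, 11): 84 steps

P is closer (82 steps vs 84 steps).

Path to P:

┌───────┬─────────┬─────┐
│A      │  ↱ → → ↓│↱ → ↓│
│ ╶─────┴─┐ ╶───┐ │ ┌─╴ │
│↳ → → → ↓│↑ ← ↰│↓│↑│↓ ↲│
├───┬───┐ └───╴ │ │ │ ╶─┤
│   │↓ ↰│↳ → → ↑│↓│↑│↳ ↓│
│ ╶─┘ ╷ └─┬─────┤ │ ├─╴ │
│↓ ← ↲│↑ ↰│↓ ↰  │↓│↑│  ↓│
│ ╶─┬─┴─┐ ╵ ╷ ┌─┘ │ └─┐ │
│↳ ↓│   │↑ ↲│↑│↓ ↲│↑ ↰│↓│
├─┐ │ ╶─┼───┤ ╵ ┌─┴─╴ │ │
│ │↓│   │   │↑ ↲│  ↱ ↑│P│
│ │ └─┐ ╵ ╷ ├───┘ ╷ ╶─┤ │
│ │↳ ↓│   │ │     │↑ ↰│ │
│ └─┐ └─┐ │ ╵ ┌───┴─┐ │ │
│   │↳ ↓│ │   │     │↑│ │
│ ╷ └─┐ │ └───┤ ┌───┤ │ │
│ │   │↓│     │ │↱ ↓│↑│ │
│ │ ╷ │ └─┬─╴ ╵ │ ╷ │ └─┤
│ │ │ │↳ ↓│     │↑│↓│↑ ↰│
├─┘ │ └─┐ └───┬─┘ │ └─╴ │
│   │   │↳ → ↓│↱ ↑│↳ → ↑│
│ ╶─┴───┴───╴ ╵ ┌─┴───╴ │
│            ↳ ↑│       │
└───────────────┴───────┘

Path to Q:

┌───────┬─────────┬─────┐
│A      │  ↱ → → ↓│↱ → ↓│
│ ╶─────┴─┐ ╶───┐ │ ┌─╴ │
│↳ → → → ↓│↑ ← ↰│↓│↑│↓ ↲│
├───┬───┐ └───╴ │ │ │ ╶─┤
│   │↓ ↰│↳ → → ↑│↓│↑│↳ ↓│
│ ╶─┘ ╷ └─┬─────┤ │ ├─╴ │
│↓ ← ↲│↑ ↰│↓ ↰  │↓│↑│  ↓│
│ ╶─┬─┴─┐ ╵ ╷ ┌─┘ │ └─┐ │
│↳ ↓│   │↑ ↲│↑│↓ ↲│↑ ↰│↓│
├─┐ │ ╶─┼───┤ ╵ ┌─┴─╴ │ │
│ │↓│   │   │↑ ↲│  ↱ ↑│↓│
│ │ └─┐ ╵ ╷ ├───┘ ╷ ╶─┤ │
│ │↳ ↓│   │ │     │↑ ↰│↓│
│ └─┐ └─┐ │ ╵ ┌───┴─┐ │ │
│   │↳ ↓│ │   │     │↑│Q│
│ ╷ └─┐ │ └───┤ ┌───┤ │ │
│ │   │↓│     │ │↱ ↓│↑│ │
│ │ ╷ │ └─┬─╴ ╵ │ ╷ │ └─┤
│ │ │ │↳ ↓│     │↑│↓│↑ ↰│
├─┘ │ └─┐ └───┬─┘ │ └─╴ │
│   │   │↳ → ↓│↱ ↑│↳ → ↑│
│ ╶─┴───┴───╴ ╵ ┌─┴───╴ │
│            ↳ ↑│       │
└───────────────┴───────┘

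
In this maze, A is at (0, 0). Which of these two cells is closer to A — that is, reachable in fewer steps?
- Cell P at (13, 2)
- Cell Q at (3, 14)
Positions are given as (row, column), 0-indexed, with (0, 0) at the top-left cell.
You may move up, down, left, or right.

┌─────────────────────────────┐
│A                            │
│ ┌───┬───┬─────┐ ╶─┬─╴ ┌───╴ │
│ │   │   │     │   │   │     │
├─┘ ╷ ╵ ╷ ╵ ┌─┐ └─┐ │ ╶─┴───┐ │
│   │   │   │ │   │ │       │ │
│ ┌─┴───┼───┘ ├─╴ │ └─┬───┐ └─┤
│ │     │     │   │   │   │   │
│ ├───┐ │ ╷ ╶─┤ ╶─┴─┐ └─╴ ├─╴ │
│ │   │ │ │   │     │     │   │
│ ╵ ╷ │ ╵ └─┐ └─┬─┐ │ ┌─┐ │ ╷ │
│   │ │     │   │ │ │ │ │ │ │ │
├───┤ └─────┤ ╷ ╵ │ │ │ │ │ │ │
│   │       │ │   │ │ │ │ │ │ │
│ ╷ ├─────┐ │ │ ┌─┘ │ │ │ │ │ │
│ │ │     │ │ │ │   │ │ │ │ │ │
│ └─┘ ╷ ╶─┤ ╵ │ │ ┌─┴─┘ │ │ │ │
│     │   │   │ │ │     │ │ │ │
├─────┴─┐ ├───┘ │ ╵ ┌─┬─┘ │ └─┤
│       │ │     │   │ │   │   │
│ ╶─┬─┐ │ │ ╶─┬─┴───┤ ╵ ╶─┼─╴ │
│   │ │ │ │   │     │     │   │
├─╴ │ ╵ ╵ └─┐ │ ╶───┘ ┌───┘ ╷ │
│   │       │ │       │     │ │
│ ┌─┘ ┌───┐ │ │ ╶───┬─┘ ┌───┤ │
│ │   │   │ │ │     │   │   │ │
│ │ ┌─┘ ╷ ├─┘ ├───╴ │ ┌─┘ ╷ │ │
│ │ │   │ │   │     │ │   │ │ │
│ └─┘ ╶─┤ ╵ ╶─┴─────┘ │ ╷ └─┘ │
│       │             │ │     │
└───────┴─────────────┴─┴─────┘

Shortest path A → P at (13, 2): 47 steps
Shortest path A → Q at (3, 14): 19 steps

Q is closer (19 steps vs 47 steps).

Path to P:

┌─────────────────────────────┐
│A → → → → → → → → → → ↓      │
│ ┌───┬───┬─────┐ ╶─┬─╴ ┌───╴ │
│ │   │   │     │   │↓ ↲│     │
├─┘ ╷ ╵ ╷ ╵ ┌─┐ └─┐ │ ╶─┴───┐ │
│   │   │   │ │   │ │↳ → → ↓│ │
│ ┌─┴───┼───┘ ├─╴ │ └─┬───┐ └─┤
│ │     │     │   │   │   │↳ ↓│
│ ├───┐ │ ╷ ╶─┤ ╶─┴─┐ └─╴ ├─╴ │
│ │   │ │ │   │     │     │↓ ↲│
│ ╵ ╷ │ ╵ └─┐ └─┬─┐ │ ┌─┐ │ ╷ │
│   │ │     │   │ │ │ │ │ │↓│ │
├───┤ └─────┤ ╷ ╵ │ │ │ │ │ │ │
│   │       │ │   │ │ │ │ │↓│ │
│ ╷ ├─────┐ │ │ ┌─┘ │ │ │ │ │ │
│ │ │     │ │ │ │   │ │ │ │↓│ │
│ └─┘ ╷ ╶─┤ ╵ │ │ ┌─┴─┘ │ │ │ │
│     │   │   │ │ │     │ │↓│ │
├─────┴─┐ ├───┘ │ ╵ ┌─┬─┘ │ └─┤
│       │ │     │   │ │   │↳ ↓│
│ ╶─┬─┐ │ │ ╶─┬─┴───┤ ╵ ╶─┼─╴ │
│   │ │ │ │   │     │     │↓ ↲│
├─╴ │ ╵ ╵ └─┐ │ ╶───┘ ┌───┘ ╷ │
│   │       │ │       │↓ ← ↲│ │
│ ┌─┘ ┌───┐ │ │ ╶───┬─┘ ┌───┤ │
│ │   │↓ ↰│ │ │     │↓ ↲│   │ │
│ │ ┌─┘ ╷ ├─┘ ├───╴ │ ┌─┘ ╷ │ │
│ │ │P ↲│↑│   │     │↓│   │ │ │
│ └─┘ ╶─┤ ╵ ╶─┴─────┘ │ ╷ └─┘ │
│       │↑ ← ← ← ← ← ↲│ │     │
└───────┴─────────────┴─┴─────┘

Path to Q:

┌─────────────────────────────┐
│A → → → → → → → → → → ↓      │
│ ┌───┬───┬─────┐ ╶─┬─╴ ┌───╴ │
│ │   │   │     │   │↓ ↲│     │
├─┘ ╷ ╵ ╷ ╵ ┌─┐ └─┐ │ ╶─┴───┐ │
│   │   │   │ │   │ │↳ → → ↓│ │
│ ┌─┴───┼───┘ ├─╴ │ └─┬───┐ └─┤
│ │     │     │   │   │   │↳ Q│
│ ├───┐ │ ╷ ╶─┤ ╶─┴─┐ └─╴ ├─╴ │
│ │   │ │ │   │     │     │   │
│ ╵ ╷ │ ╵ └─┐ └─┬─┐ │ ┌─┐ │ ╷ │
│   │ │     │   │ │ │ │ │ │ │ │
├───┤ └─────┤ ╷ ╵ │ │ │ │ │ │ │
│   │       │ │   │ │ │ │ │ │ │
│ ╷ ├─────┐ │ │ ┌─┘ │ │ │ │ │ │
│ │ │     │ │ │ │   │ │ │ │ │ │
│ └─┘ ╷ ╶─┤ ╵ │ │ ┌─┴─┘ │ │ │ │
│     │   │   │ │ │     │ │ │ │
├─────┴─┐ ├───┘ │ ╵ ┌─┬─┘ │ └─┤
│       │ │     │   │ │   │   │
│ ╶─┬─┐ │ │ ╶─┬─┴───┤ ╵ ╶─┼─╴ │
│   │ │ │ │   │     │     │   │
├─╴ │ ╵ ╵ └─┐ │ ╶───┘ ┌───┘ ╷ │
│   │       │ │       │     │ │
│ ┌─┘ ┌───┐ │ │ ╶───┬─┘ ┌───┤ │
│ │   │   │ │ │     │   │   │ │
│ │ ┌─┘ ╷ ├─┘ ├───╴ │ ┌─┘ ╷ │ │
│ │ │   │ │   │     │ │   │ │ │
│ └─┘ ╶─┤ ╵ ╶─┴─────┘ │ ╷ └─┘ │
│       │             │ │     │
└───────┴─────────────┴─┴─────┘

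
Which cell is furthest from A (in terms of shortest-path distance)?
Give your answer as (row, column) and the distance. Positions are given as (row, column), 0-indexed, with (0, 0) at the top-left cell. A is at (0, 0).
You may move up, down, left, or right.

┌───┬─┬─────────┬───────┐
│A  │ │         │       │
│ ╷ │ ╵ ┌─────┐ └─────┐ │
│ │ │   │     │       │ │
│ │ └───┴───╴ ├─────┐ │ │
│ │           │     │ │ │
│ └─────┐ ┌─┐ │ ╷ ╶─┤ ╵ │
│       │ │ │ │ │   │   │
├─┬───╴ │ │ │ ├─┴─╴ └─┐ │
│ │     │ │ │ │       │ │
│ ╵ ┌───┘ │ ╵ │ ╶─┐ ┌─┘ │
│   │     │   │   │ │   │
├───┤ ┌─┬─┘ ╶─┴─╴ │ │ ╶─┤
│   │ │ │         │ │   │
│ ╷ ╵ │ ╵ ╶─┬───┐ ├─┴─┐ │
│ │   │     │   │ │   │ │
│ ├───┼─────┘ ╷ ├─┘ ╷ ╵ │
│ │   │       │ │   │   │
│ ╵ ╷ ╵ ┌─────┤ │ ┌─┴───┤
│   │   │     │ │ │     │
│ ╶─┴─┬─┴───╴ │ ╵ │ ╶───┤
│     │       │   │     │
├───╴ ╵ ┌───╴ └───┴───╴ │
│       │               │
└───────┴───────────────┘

Computing BFS distances from A to all cells:
Furthest cell: (0, 2)
Distance: 62 steps

Path from A to the furthest cell:

┌───┬─┬─────────┬───────┐
│A ↓│B│↓ ← ← ← ↰│       │
│ ╷ │ ╵ ┌─────┐ └─────┐ │
│ │↓│↑ ↲│     │↑ ← ← ↰│ │
│ │ └───┴───╴ ├─────┐ │ │
│ │↳ → → ↓    │     │↑│ │
│ └─────┐ ┌─┐ │ ╷ ╶─┤ ╵ │
│       │↓│ │ │ │   │↑ ↰│
├─┬───╴ │ │ │ ├─┴─╴ └─┐ │
│ │     │↓│ │ │       │↑│
│ ╵ ┌───┘ │ ╵ │ ╶─┐ ┌─┘ │
│   │↓ ← ↲│   │   │ │↱ ↑│
├───┤ ┌─┬─┘ ╶─┴─╴ │ │ ╶─┤
│↓ ↰│↓│ │         │ │↑ ↰│
│ ╷ ╵ │ ╵ ╶─┬───┐ ├─┴─┐ │
│↓│↑ ↲│     │↱ ↓│ │↱ ↓│↑│
│ ├───┼─────┘ ╷ ├─┘ ╷ ╵ │
│↓│↱ ↓│↱ → → ↑│↓│↱ ↑│↳ ↑│
│ ╵ ╷ ╵ ┌─────┤ │ ┌─┴───┤
│↳ ↑│↳ ↑│     │↓│↑│     │
│ ╶─┴─┬─┴───╴ │ ╵ │ ╶───┤
│     │       │↳ ↑│     │
├───╴ ╵ ┌───╴ └───┴───╴ │
│       │               │
└───────┴───────────────┘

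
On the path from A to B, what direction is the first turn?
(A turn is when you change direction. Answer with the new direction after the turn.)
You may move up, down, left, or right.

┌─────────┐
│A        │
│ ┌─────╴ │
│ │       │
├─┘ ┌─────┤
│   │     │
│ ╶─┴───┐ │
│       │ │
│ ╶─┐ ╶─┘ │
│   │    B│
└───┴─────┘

Directions: right, right, right, right, down, left, left, left, down, left, down, right, right, down, right, right
First turn direction: down

Solution:

┌─────────┐
│A → → → ↓│
│ ┌─────╴ │
│ │↓ ← ← ↲│
├─┘ ┌─────┤
│↓ ↲│     │
│ ╶─┴───┐ │
│↳ → ↓  │ │
│ ╶─┐ ╶─┘ │
│   │↳ → B│
└───┴─────┘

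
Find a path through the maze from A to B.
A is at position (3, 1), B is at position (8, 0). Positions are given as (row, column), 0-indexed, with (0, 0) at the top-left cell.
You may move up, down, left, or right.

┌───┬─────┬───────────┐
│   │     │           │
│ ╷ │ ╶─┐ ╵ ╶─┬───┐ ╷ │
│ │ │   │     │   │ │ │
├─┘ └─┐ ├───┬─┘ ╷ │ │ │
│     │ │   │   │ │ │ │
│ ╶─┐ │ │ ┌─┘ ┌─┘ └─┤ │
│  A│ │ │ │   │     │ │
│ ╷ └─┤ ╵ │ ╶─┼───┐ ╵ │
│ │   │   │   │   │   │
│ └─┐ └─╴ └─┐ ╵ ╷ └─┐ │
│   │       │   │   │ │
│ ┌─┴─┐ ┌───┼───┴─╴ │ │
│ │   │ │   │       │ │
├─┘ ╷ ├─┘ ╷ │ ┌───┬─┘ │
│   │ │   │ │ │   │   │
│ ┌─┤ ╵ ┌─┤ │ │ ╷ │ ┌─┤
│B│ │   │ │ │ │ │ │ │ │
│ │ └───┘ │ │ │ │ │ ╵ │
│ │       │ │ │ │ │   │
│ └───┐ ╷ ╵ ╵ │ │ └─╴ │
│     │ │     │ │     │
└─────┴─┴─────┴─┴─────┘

Finding the shortest path from (3, 1) to (8, 0):
Path length: 68 steps
Directions: down → right → down → right → right → up → left → up → up → up → left → up → right → right → down → right → up → right → right → right → right → right → down → down → down → down → left → up → left → up → up → left → down → left → down → left → down → right → down → right → up → right → down → right → down → left → left → left → down → down → down → down → left → up → up → up → up → left → down → left → down → left → up → up → left → down → left → down

Solution:

┌───┬─────┬───────────┐
│   │↱ → ↓│↱ → → → → ↓│
│ ╷ │ ╶─┐ ╵ ╶─┬───┐ ╷ │
│ │ │↑ ↰│↳ ↑  │↓ ↰│ │↓│
├─┘ └─┐ ├───┬─┘ ╷ │ │ │
│     │↑│   │↓ ↲│↑│ │↓│
│ ╶─┐ │ │ ┌─┘ ┌─┘ └─┤ │
│  A│ │↑│ │↓ ↲│  ↑ ↰│↓│
│ ╷ └─┤ ╵ │ ╶─┼───┐ ╵ │
│ │↳ ↓│↑ ↰│↳ ↓│↱ ↓│↑ ↲│
│ └─┐ └─╴ └─┐ ╵ ╷ └─┐ │
│   │↳ → ↑  │↳ ↑│↳ ↓│ │
│ ┌─┴─┐ ┌───┼───┴─╴ │ │
│ │↓ ↰│ │↓ ↰│↓ ← ← ↲│ │
├─┘ ╷ ├─┘ ╷ │ ┌───┬─┘ │
│↓ ↲│↑│↓ ↲│↑│↓│   │   │
│ ┌─┤ ╵ ┌─┤ │ │ ╷ │ ┌─┤
│B│ │↑ ↲│ │↑│↓│ │ │ │ │
│ │ └───┘ │ │ │ │ │ ╵ │
│ │       │↑│↓│ │ │   │
│ └───┐ ╷ ╵ ╵ │ │ └─╴ │
│     │ │  ↑ ↲│ │     │
└─────┴─┴─────┴─┴─────┘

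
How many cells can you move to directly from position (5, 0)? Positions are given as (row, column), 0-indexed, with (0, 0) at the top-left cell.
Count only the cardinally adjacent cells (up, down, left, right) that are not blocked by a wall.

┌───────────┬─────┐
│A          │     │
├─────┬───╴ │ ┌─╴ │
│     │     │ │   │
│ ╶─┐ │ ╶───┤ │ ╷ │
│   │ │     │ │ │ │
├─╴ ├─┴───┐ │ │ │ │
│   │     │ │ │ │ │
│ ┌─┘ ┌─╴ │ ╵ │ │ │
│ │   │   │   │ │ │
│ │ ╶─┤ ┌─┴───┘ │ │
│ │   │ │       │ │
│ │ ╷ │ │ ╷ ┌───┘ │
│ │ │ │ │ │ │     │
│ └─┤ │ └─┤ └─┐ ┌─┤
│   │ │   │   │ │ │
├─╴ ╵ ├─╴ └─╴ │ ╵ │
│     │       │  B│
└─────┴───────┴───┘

Checking passable neighbors of (5, 0):
Neighbors: (4, 0), (6, 0)
Count: 2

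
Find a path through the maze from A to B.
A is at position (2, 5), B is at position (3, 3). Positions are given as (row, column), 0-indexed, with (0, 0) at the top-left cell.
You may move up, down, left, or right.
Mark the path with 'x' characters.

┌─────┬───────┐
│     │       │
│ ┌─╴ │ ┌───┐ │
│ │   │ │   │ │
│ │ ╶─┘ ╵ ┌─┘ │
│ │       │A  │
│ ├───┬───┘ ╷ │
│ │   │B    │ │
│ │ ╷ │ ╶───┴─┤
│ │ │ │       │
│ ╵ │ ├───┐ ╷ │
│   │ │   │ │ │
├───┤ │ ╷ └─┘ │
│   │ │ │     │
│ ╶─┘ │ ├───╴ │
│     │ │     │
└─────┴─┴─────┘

Finding the shortest path from (2, 5) to (3, 3):
Path length: 3 steps
Directions: down → left → left

Solution:

┌─────┬───────┐
│     │       │
│ ┌─╴ │ ┌───┐ │
│ │   │ │   │ │
│ │ ╶─┘ ╵ ┌─┘ │
│ │       │A  │
│ ├───┬───┘ ╷ │
│ │   │B x x│ │
│ │ ╷ │ ╶───┴─┤
│ │ │ │       │
│ ╵ │ ├───┐ ╷ │
│   │ │   │ │ │
├───┤ │ ╷ └─┘ │
│   │ │ │     │
│ ╶─┘ │ ├───╴ │
│     │ │     │
└─────┴─┴─────┘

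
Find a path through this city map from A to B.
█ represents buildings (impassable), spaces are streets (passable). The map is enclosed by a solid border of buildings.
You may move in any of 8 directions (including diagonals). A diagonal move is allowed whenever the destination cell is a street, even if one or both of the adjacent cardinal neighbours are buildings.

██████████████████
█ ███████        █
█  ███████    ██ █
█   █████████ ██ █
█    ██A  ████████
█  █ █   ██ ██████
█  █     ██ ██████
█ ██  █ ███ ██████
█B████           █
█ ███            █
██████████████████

Finding the shortest path from A to B:
Movement: 8-directional
Path length: 8 steps
Directions: down-left → down-left → up-left → up-left → down-left → down → down-left → down

Solution:

██████████████████
█ ███████        █
█  ███████    ██ █
█   █████████ ██ █
█  ↙ ██A  ████████
█ ↓█↖█↙  ██ ██████
█ ↙█ ↖   ██ ██████
█↓██  █ ███ ██████
█B████           █
█ ███            █
██████████████████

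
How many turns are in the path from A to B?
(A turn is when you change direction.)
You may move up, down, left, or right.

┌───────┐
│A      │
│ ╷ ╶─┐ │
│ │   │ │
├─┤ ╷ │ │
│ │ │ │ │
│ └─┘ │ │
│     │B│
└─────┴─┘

Directions: right, right, right, down, down, down
Number of turns: 1

Solution:

┌───────┐
│A → → ↓│
│ ╷ ╶─┐ │
│ │   │↓│
├─┤ ╷ │ │
│ │ │ │↓│
│ └─┘ │ │
│     │B│
└─────┴─┘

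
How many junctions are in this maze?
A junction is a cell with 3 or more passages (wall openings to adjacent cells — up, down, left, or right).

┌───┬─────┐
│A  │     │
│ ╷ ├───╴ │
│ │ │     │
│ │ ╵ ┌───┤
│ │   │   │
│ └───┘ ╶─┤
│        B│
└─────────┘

Checking each cell for number of passages:

Junctions found (3+ passages):
  (3, 3): 3 passages
Total junctions: 1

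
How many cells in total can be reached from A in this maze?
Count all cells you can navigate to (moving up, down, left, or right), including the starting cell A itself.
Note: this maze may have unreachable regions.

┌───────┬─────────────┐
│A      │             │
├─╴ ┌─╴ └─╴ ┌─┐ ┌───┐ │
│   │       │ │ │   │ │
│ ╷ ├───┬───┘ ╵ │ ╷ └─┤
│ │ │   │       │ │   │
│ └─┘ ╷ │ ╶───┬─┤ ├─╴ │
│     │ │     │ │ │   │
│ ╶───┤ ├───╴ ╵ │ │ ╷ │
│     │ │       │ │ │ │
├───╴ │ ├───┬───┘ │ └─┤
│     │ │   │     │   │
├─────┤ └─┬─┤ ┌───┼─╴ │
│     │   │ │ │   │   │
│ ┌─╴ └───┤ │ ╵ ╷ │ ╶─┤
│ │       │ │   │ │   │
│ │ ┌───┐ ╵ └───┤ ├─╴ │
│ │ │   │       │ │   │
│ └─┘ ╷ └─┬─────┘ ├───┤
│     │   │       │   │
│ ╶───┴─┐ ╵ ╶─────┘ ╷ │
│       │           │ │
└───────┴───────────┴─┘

Using BFS/flood-fill to find all reachable cells from A:
Maze size: 11 × 11 = 121 total cells
71 cell(s) are walled off and cannot be reached from A.
Reachable cells: 50

Reachable region (· marks reachable cells):

┌───────┬─────────────┐
│A · · ·│· · · · · · ·│
├─╴ ┌─╴ └─╴ ┌─┐ ┌───┐ │
│· ·│· · · ·│·│·│   │·│
│ ╷ ├───┬───┘ ╵ │ ╷ └─┤
│·│·│· ·│· · · ·│ │   │
│ └─┘ ╷ │ ╶───┬─┤ ├─╴ │
│· · ·│·│· · ·│·│ │   │
│ ╶───┤ ├───╴ ╵ │ │ ╷ │
│· · ·│·│· · · ·│ │ │ │
├───╴ │ ├───┬───┘ │ └─┤
│· · ·│·│   │     │   │
├─────┤ └─┬─┤ ┌───┼─╴ │
│     │· ·│ │ │   │   │
│ ┌─╴ └───┤ │ ╵ ╷ │ ╶─┤
│ │       │ │   │ │   │
│ │ ┌───┐ ╵ └───┤ ├─╴ │
│ │ │   │       │ │   │
│ └─┘ ╷ └─┬─────┘ ├───┤
│     │   │       │   │
│ ╶───┴─┐ ╵ ╶─────┘ ╷ │
│       │           │ │
└───────┴───────────┴─┘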